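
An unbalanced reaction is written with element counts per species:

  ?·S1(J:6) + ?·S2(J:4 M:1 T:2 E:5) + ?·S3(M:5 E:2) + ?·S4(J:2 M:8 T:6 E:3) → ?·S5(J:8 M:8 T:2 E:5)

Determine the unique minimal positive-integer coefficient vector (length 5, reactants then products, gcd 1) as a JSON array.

Coefficients: [5, 2, 6, 1, 5]

J: 5·6+2·4+6·0+1·2 = 40 | 5·8 = 40
M: 5·0+2·1+6·5+1·8 = 40 | 5·8 = 40
T: 5·0+2·2+6·0+1·6 = 10 | 5·2 = 10
E: 5·0+2·5+6·2+1·3 = 25 | 5·5 = 25
gcd(5,2,6,1,5) = 1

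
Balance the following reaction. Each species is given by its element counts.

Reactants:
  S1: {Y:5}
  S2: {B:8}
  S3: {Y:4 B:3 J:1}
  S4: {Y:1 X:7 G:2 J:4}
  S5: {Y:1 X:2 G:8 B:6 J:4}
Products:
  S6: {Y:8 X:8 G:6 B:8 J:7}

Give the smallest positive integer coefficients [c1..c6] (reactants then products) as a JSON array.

Coefficients: [2, 1, 4, 4, 2, 4]

Y: 2·5+1·0+4·4+4·1+2·1 = 32 | 4·8 = 32
X: 2·0+1·0+4·0+4·7+2·2 = 32 | 4·8 = 32
G: 2·0+1·0+4·0+4·2+2·8 = 24 | 4·6 = 24
B: 2·0+1·8+4·3+4·0+2·6 = 32 | 4·8 = 32
J: 2·0+1·0+4·1+4·4+2·4 = 28 | 4·7 = 28
gcd(2,1,4,4,2,4) = 1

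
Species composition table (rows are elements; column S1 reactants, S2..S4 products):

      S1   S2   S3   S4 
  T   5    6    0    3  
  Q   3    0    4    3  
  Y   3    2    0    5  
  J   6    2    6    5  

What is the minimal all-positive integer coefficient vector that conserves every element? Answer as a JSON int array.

T: 6·5 = 30 | 4·6+3·0+2·3 = 30
Q: 6·3 = 18 | 4·0+3·4+2·3 = 18
Y: 6·3 = 18 | 4·2+3·0+2·5 = 18
J: 6·6 = 36 | 4·2+3·6+2·5 = 36
gcd(6,4,3,2) = 1

Coefficients: [6, 4, 3, 2]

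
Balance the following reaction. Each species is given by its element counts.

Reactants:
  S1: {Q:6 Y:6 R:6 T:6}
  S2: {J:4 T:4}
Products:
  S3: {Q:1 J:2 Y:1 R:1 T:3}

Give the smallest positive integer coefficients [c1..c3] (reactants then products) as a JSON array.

Coefficients: [1, 3, 6]

Q: 1·6+3·0 = 6 | 6·1 = 6
J: 1·0+3·4 = 12 | 6·2 = 12
Y: 1·6+3·0 = 6 | 6·1 = 6
R: 1·6+3·0 = 6 | 6·1 = 6
T: 1·6+3·4 = 18 | 6·3 = 18
gcd(1,3,6) = 1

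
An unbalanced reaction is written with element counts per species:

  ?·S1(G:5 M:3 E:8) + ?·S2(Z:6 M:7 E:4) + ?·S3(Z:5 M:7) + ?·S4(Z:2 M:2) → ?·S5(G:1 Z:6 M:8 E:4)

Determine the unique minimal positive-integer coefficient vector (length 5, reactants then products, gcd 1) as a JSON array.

Coefficients: [1, 3, 2, 1, 5]

G: 1·5+3·0+2·0+1·0 = 5 | 5·1 = 5
Z: 1·0+3·6+2·5+1·2 = 30 | 5·6 = 30
M: 1·3+3·7+2·7+1·2 = 40 | 5·8 = 40
E: 1·8+3·4+2·0+1·0 = 20 | 5·4 = 20
gcd(1,3,2,1,5) = 1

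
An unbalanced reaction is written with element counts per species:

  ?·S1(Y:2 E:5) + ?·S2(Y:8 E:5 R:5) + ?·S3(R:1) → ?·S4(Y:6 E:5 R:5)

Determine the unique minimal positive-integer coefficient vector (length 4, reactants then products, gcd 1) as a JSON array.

Y: 1·2+2·8+5·0 = 18 | 3·6 = 18
E: 1·5+2·5+5·0 = 15 | 3·5 = 15
R: 1·0+2·5+5·1 = 15 | 3·5 = 15
gcd(1,2,5,3) = 1

Coefficients: [1, 2, 5, 3]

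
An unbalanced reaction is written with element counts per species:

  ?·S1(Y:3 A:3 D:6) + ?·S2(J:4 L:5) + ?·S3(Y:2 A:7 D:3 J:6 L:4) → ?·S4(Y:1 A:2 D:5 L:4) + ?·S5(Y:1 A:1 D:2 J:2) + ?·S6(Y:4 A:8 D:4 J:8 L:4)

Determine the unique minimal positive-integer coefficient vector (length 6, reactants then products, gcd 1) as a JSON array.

Y: 6·3+4·0+5·2 = 28 | 5·1+3·1+5·4 = 28
A: 6·3+4·0+5·7 = 53 | 5·2+3·1+5·8 = 53
D: 6·6+4·0+5·3 = 51 | 5·5+3·2+5·4 = 51
J: 6·0+4·4+5·6 = 46 | 5·0+3·2+5·8 = 46
L: 6·0+4·5+5·4 = 40 | 5·4+3·0+5·4 = 40
gcd(6,4,5,5,3,5) = 1

Coefficients: [6, 4, 5, 5, 3, 5]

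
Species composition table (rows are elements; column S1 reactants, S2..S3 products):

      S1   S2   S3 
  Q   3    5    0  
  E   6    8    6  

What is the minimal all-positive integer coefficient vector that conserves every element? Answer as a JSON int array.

Q: 5·3 = 15 | 3·5+1·0 = 15
E: 5·6 = 30 | 3·8+1·6 = 30
gcd(5,3,1) = 1

Coefficients: [5, 3, 1]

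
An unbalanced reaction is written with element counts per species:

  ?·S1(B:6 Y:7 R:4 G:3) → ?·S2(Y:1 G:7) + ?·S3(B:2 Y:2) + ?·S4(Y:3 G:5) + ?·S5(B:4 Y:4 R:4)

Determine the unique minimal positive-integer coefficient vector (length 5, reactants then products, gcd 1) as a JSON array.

B: 4·6 = 24 | 1·0+4·2+1·0+4·4 = 24
Y: 4·7 = 28 | 1·1+4·2+1·3+4·4 = 28
R: 4·4 = 16 | 1·0+4·0+1·0+4·4 = 16
G: 4·3 = 12 | 1·7+4·0+1·5+4·0 = 12
gcd(4,1,4,1,4) = 1

Coefficients: [4, 1, 4, 1, 4]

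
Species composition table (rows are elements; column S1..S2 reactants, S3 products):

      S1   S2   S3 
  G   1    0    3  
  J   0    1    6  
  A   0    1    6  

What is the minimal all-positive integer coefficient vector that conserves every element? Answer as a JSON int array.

Coefficients: [3, 6, 1]

G: 3·1+6·0 = 3 | 1·3 = 3
J: 3·0+6·1 = 6 | 1·6 = 6
A: 3·0+6·1 = 6 | 1·6 = 6
gcd(3,6,1) = 1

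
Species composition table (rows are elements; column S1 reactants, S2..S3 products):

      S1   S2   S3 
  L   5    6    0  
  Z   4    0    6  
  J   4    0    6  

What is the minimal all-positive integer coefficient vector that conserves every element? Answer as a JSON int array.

Coefficients: [6, 5, 4]

L: 6·5 = 30 | 5·6+4·0 = 30
Z: 6·4 = 24 | 5·0+4·6 = 24
J: 6·4 = 24 | 5·0+4·6 = 24
gcd(6,5,4) = 1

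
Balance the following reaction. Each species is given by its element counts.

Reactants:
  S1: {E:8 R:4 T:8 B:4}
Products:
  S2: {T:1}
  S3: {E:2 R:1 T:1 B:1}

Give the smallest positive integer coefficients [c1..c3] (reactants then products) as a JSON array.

E: 1·8 = 8 | 4·0+4·2 = 8
R: 1·4 = 4 | 4·0+4·1 = 4
T: 1·8 = 8 | 4·1+4·1 = 8
B: 1·4 = 4 | 4·0+4·1 = 4
gcd(1,4,4) = 1

Coefficients: [1, 4, 4]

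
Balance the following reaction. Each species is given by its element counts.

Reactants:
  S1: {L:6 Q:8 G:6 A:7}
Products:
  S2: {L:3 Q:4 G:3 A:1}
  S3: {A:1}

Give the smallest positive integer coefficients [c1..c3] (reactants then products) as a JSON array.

Coefficients: [1, 2, 5]

L: 1·6 = 6 | 2·3+5·0 = 6
Q: 1·8 = 8 | 2·4+5·0 = 8
G: 1·6 = 6 | 2·3+5·0 = 6
A: 1·7 = 7 | 2·1+5·1 = 7
gcd(1,2,5) = 1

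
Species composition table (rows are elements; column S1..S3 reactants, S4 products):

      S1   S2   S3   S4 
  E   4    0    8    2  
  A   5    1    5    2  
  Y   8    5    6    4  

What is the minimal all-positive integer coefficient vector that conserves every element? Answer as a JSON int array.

Coefficients: [1, 2, 1, 6]

E: 1·4+2·0+1·8 = 12 | 6·2 = 12
A: 1·5+2·1+1·5 = 12 | 6·2 = 12
Y: 1·8+2·5+1·6 = 24 | 6·4 = 24
gcd(1,2,1,6) = 1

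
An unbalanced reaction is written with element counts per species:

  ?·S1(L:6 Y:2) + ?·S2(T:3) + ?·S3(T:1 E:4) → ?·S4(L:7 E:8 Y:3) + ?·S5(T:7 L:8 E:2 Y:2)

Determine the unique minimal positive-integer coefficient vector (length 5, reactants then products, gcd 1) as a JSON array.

Coefficients: [5, 3, 5, 2, 2]

T: 5·0+3·3+5·1 = 14 | 2·0+2·7 = 14
L: 5·6+3·0+5·0 = 30 | 2·7+2·8 = 30
E: 5·0+3·0+5·4 = 20 | 2·8+2·2 = 20
Y: 5·2+3·0+5·0 = 10 | 2·3+2·2 = 10
gcd(5,3,5,2,2) = 1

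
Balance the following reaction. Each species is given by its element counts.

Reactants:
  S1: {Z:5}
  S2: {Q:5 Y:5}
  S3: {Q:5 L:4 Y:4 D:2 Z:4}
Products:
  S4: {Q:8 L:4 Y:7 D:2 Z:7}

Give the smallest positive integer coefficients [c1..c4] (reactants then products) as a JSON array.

Coefficients: [3, 3, 5, 5]

Q: 3·0+3·5+5·5 = 40 | 5·8 = 40
L: 3·0+3·0+5·4 = 20 | 5·4 = 20
Y: 3·0+3·5+5·4 = 35 | 5·7 = 35
D: 3·0+3·0+5·2 = 10 | 5·2 = 10
Z: 3·5+3·0+5·4 = 35 | 5·7 = 35
gcd(3,3,5,5) = 1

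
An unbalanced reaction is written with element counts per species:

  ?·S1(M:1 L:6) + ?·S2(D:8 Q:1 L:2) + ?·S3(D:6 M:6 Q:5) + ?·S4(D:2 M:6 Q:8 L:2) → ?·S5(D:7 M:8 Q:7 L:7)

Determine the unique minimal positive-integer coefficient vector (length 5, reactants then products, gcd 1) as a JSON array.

Coefficients: [6, 1, 5, 2, 6]

D: 6·0+1·8+5·6+2·2 = 42 | 6·7 = 42
M: 6·1+1·0+5·6+2·6 = 48 | 6·8 = 48
Q: 6·0+1·1+5·5+2·8 = 42 | 6·7 = 42
L: 6·6+1·2+5·0+2·2 = 42 | 6·7 = 42
gcd(6,1,5,2,6) = 1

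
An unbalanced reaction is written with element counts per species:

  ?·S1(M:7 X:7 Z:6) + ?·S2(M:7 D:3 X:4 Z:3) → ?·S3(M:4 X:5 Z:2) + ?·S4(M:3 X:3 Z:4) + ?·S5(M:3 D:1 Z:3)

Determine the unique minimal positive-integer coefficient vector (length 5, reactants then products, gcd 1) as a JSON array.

Coefficients: [5, 1, 6, 3, 3]

M: 5·7+1·7 = 42 | 6·4+3·3+3·3 = 42
D: 5·0+1·3 = 3 | 6·0+3·0+3·1 = 3
X: 5·7+1·4 = 39 | 6·5+3·3+3·0 = 39
Z: 5·6+1·3 = 33 | 6·2+3·4+3·3 = 33
gcd(5,1,6,3,3) = 1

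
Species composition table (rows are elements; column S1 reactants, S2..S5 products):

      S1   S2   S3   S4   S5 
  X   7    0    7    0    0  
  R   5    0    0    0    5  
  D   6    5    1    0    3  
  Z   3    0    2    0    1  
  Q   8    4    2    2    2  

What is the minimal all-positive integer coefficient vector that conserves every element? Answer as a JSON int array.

Coefficients: [5, 2, 5, 6, 5]

X: 5·7 = 35 | 2·0+5·7+6·0+5·0 = 35
R: 5·5 = 25 | 2·0+5·0+6·0+5·5 = 25
D: 5·6 = 30 | 2·5+5·1+6·0+5·3 = 30
Z: 5·3 = 15 | 2·0+5·2+6·0+5·1 = 15
Q: 5·8 = 40 | 2·4+5·2+6·2+5·2 = 40
gcd(5,2,5,6,5) = 1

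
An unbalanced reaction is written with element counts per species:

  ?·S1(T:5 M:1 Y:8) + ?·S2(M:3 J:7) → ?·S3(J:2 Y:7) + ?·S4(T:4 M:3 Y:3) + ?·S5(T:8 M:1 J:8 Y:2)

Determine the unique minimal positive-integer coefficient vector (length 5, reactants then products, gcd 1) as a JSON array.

Coefficients: [4, 2, 3, 3, 1]

T: 4·5+2·0 = 20 | 3·0+3·4+1·8 = 20
M: 4·1+2·3 = 10 | 3·0+3·3+1·1 = 10
J: 4·0+2·7 = 14 | 3·2+3·0+1·8 = 14
Y: 4·8+2·0 = 32 | 3·7+3·3+1·2 = 32
gcd(4,2,3,3,1) = 1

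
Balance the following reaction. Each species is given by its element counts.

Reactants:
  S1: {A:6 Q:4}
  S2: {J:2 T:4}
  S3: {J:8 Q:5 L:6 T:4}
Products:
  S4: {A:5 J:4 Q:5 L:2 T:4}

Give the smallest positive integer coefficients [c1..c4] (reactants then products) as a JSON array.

Coefficients: [5, 4, 2, 6]

A: 5·6+4·0+2·0 = 30 | 6·5 = 30
J: 5·0+4·2+2·8 = 24 | 6·4 = 24
Q: 5·4+4·0+2·5 = 30 | 6·5 = 30
L: 5·0+4·0+2·6 = 12 | 6·2 = 12
T: 5·0+4·4+2·4 = 24 | 6·4 = 24
gcd(5,4,2,6) = 1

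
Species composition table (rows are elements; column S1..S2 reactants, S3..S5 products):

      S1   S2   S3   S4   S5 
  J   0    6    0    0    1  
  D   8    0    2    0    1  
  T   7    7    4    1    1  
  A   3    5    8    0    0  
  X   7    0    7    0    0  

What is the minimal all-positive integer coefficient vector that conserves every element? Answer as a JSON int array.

Coefficients: [1, 1, 1, 4, 6]

J: 1·0+1·6 = 6 | 1·0+4·0+6·1 = 6
D: 1·8+1·0 = 8 | 1·2+4·0+6·1 = 8
T: 1·7+1·7 = 14 | 1·4+4·1+6·1 = 14
A: 1·3+1·5 = 8 | 1·8+4·0+6·0 = 8
X: 1·7+1·0 = 7 | 1·7+4·0+6·0 = 7
gcd(1,1,1,4,6) = 1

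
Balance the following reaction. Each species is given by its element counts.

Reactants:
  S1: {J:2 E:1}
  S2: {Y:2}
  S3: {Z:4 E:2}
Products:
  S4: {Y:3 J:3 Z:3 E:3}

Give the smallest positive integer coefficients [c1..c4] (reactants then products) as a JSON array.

Coefficients: [6, 6, 3, 4]

Y: 6·0+6·2+3·0 = 12 | 4·3 = 12
J: 6·2+6·0+3·0 = 12 | 4·3 = 12
Z: 6·0+6·0+3·4 = 12 | 4·3 = 12
E: 6·1+6·0+3·2 = 12 | 4·3 = 12
gcd(6,6,3,4) = 1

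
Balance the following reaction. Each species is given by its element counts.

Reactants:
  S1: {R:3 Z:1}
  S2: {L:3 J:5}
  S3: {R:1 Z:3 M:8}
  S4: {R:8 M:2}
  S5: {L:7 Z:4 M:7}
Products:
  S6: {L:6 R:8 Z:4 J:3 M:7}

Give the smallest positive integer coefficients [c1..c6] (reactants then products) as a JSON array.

L: 5·0+3·3+1·0+3·0+3·7 = 30 | 5·6 = 30
R: 5·3+3·0+1·1+3·8+3·0 = 40 | 5·8 = 40
Z: 5·1+3·0+1·3+3·0+3·4 = 20 | 5·4 = 20
J: 5·0+3·5+1·0+3·0+3·0 = 15 | 5·3 = 15
M: 5·0+3·0+1·8+3·2+3·7 = 35 | 5·7 = 35
gcd(5,3,1,3,3,5) = 1

Coefficients: [5, 3, 1, 3, 3, 5]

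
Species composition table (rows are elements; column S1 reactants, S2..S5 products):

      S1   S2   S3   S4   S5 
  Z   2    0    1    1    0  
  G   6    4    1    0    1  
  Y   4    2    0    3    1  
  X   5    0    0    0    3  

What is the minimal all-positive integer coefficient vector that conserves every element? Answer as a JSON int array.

Coefficients: [3, 2, 5, 1, 5]

Z: 3·2 = 6 | 2·0+5·1+1·1+5·0 = 6
G: 3·6 = 18 | 2·4+5·1+1·0+5·1 = 18
Y: 3·4 = 12 | 2·2+5·0+1·3+5·1 = 12
X: 3·5 = 15 | 2·0+5·0+1·0+5·3 = 15
gcd(3,2,5,1,5) = 1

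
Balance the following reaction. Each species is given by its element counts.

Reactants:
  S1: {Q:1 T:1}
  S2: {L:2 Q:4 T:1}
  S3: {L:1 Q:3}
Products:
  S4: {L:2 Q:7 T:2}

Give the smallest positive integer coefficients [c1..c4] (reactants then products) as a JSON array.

Coefficients: [5, 1, 4, 3]

L: 5·0+1·2+4·1 = 6 | 3·2 = 6
Q: 5·1+1·4+4·3 = 21 | 3·7 = 21
T: 5·1+1·1+4·0 = 6 | 3·2 = 6
gcd(5,1,4,3) = 1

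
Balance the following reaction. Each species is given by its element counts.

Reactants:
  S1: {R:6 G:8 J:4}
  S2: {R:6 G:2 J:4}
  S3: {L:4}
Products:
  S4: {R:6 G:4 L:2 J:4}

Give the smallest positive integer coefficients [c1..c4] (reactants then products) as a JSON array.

R: 2·6+4·6+3·0 = 36 | 6·6 = 36
G: 2·8+4·2+3·0 = 24 | 6·4 = 24
L: 2·0+4·0+3·4 = 12 | 6·2 = 12
J: 2·4+4·4+3·0 = 24 | 6·4 = 24
gcd(2,4,3,6) = 1

Coefficients: [2, 4, 3, 6]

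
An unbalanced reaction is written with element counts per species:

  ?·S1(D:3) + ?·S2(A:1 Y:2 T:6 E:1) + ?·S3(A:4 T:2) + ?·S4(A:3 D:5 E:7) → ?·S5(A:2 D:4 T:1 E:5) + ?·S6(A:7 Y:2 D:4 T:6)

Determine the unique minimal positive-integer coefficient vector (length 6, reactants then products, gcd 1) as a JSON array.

Coefficients: [4, 2, 3, 4, 6, 2]

A: 4·0+2·1+3·4+4·3 = 26 | 6·2+2·7 = 26
Y: 4·0+2·2+3·0+4·0 = 4 | 6·0+2·2 = 4
D: 4·3+2·0+3·0+4·5 = 32 | 6·4+2·4 = 32
T: 4·0+2·6+3·2+4·0 = 18 | 6·1+2·6 = 18
E: 4·0+2·1+3·0+4·7 = 30 | 6·5+2·0 = 30
gcd(4,2,3,4,6,2) = 1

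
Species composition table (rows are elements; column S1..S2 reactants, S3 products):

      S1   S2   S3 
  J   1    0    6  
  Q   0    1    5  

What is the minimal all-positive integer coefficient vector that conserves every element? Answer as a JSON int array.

J: 6·1+5·0 = 6 | 1·6 = 6
Q: 6·0+5·1 = 5 | 1·5 = 5
gcd(6,5,1) = 1

Coefficients: [6, 5, 1]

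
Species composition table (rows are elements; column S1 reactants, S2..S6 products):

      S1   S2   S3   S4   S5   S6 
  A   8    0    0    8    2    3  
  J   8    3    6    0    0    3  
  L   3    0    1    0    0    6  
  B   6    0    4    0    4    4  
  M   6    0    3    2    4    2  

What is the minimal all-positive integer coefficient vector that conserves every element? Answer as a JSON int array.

Coefficients: [6, 2, 6, 5, 1, 2]

A: 6·8 = 48 | 2·0+6·0+5·8+1·2+2·3 = 48
J: 6·8 = 48 | 2·3+6·6+5·0+1·0+2·3 = 48
L: 6·3 = 18 | 2·0+6·1+5·0+1·0+2·6 = 18
B: 6·6 = 36 | 2·0+6·4+5·0+1·4+2·4 = 36
M: 6·6 = 36 | 2·0+6·3+5·2+1·4+2·2 = 36
gcd(6,2,6,5,1,2) = 1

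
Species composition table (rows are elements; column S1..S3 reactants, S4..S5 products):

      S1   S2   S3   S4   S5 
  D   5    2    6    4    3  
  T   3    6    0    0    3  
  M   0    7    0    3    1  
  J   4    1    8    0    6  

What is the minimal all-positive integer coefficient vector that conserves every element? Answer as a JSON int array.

Coefficients: [1, 2, 3, 3, 5]

D: 1·5+2·2+3·6 = 27 | 3·4+5·3 = 27
T: 1·3+2·6+3·0 = 15 | 3·0+5·3 = 15
M: 1·0+2·7+3·0 = 14 | 3·3+5·1 = 14
J: 1·4+2·1+3·8 = 30 | 3·0+5·6 = 30
gcd(1,2,3,3,5) = 1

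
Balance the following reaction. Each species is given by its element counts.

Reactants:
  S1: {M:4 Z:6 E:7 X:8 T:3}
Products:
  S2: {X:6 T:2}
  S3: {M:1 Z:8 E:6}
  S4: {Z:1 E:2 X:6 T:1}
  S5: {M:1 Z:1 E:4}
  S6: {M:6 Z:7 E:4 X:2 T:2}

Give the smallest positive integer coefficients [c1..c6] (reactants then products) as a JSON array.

M: 6·4 = 24 | 5·0+1·1+2·0+5·1+3·6 = 24
Z: 6·6 = 36 | 5·0+1·8+2·1+5·1+3·7 = 36
E: 6·7 = 42 | 5·0+1·6+2·2+5·4+3·4 = 42
X: 6·8 = 48 | 5·6+1·0+2·6+5·0+3·2 = 48
T: 6·3 = 18 | 5·2+1·0+2·1+5·0+3·2 = 18
gcd(6,5,1,2,5,3) = 1

Coefficients: [6, 5, 1, 2, 5, 3]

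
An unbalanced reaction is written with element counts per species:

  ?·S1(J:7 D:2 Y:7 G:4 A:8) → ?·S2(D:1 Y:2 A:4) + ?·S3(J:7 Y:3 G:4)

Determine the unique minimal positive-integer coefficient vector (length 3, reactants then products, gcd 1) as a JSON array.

Coefficients: [1, 2, 1]

J: 1·7 = 7 | 2·0+1·7 = 7
D: 1·2 = 2 | 2·1+1·0 = 2
Y: 1·7 = 7 | 2·2+1·3 = 7
G: 1·4 = 4 | 2·0+1·4 = 4
A: 1·8 = 8 | 2·4+1·0 = 8
gcd(1,2,1) = 1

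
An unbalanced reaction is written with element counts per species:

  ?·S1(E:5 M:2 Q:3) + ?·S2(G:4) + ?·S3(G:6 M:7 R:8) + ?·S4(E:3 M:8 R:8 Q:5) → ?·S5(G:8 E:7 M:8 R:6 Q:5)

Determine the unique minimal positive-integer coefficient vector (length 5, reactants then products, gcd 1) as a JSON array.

Coefficients: [5, 5, 2, 1, 4]

G: 5·0+5·4+2·6+1·0 = 32 | 4·8 = 32
E: 5·5+5·0+2·0+1·3 = 28 | 4·7 = 28
M: 5·2+5·0+2·7+1·8 = 32 | 4·8 = 32
R: 5·0+5·0+2·8+1·8 = 24 | 4·6 = 24
Q: 5·3+5·0+2·0+1·5 = 20 | 4·5 = 20
gcd(5,5,2,1,4) = 1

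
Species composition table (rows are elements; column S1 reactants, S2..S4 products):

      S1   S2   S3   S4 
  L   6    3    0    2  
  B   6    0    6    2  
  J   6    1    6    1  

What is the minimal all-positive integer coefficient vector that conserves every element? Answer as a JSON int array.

Coefficients: [5, 6, 3, 6]

L: 5·6 = 30 | 6·3+3·0+6·2 = 30
B: 5·6 = 30 | 6·0+3·6+6·2 = 30
J: 5·6 = 30 | 6·1+3·6+6·1 = 30
gcd(5,6,3,6) = 1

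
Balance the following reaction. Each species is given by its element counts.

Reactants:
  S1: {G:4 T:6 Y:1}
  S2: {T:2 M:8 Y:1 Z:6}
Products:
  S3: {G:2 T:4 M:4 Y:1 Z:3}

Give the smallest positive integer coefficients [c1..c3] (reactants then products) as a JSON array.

Coefficients: [1, 1, 2]

G: 1·4+1·0 = 4 | 2·2 = 4
T: 1·6+1·2 = 8 | 2·4 = 8
M: 1·0+1·8 = 8 | 2·4 = 8
Y: 1·1+1·1 = 2 | 2·1 = 2
Z: 1·0+1·6 = 6 | 2·3 = 6
gcd(1,1,2) = 1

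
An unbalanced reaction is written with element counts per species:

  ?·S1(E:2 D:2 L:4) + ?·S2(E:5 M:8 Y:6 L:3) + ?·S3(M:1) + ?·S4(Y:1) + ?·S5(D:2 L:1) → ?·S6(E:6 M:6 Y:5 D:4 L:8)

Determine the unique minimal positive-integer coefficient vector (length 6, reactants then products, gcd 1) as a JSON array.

E: 4·2+2·5+2·0+3·0+2·0 = 18 | 3·6 = 18
M: 4·0+2·8+2·1+3·0+2·0 = 18 | 3·6 = 18
Y: 4·0+2·6+2·0+3·1+2·0 = 15 | 3·5 = 15
D: 4·2+2·0+2·0+3·0+2·2 = 12 | 3·4 = 12
L: 4·4+2·3+2·0+3·0+2·1 = 24 | 3·8 = 24
gcd(4,2,2,3,2,3) = 1

Coefficients: [4, 2, 2, 3, 2, 3]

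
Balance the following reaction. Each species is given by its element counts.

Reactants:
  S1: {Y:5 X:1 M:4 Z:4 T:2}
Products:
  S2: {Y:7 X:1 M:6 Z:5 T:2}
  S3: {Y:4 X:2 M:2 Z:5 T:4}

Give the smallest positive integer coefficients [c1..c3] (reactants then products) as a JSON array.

Coefficients: [5, 3, 1]

Y: 5·5 = 25 | 3·7+1·4 = 25
X: 5·1 = 5 | 3·1+1·2 = 5
M: 5·4 = 20 | 3·6+1·2 = 20
Z: 5·4 = 20 | 3·5+1·5 = 20
T: 5·2 = 10 | 3·2+1·4 = 10
gcd(5,3,1) = 1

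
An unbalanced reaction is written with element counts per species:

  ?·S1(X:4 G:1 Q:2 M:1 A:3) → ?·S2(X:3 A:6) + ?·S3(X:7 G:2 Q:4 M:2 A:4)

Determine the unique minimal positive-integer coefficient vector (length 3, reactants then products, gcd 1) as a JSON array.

Coefficients: [6, 1, 3]

X: 6·4 = 24 | 1·3+3·7 = 24
G: 6·1 = 6 | 1·0+3·2 = 6
Q: 6·2 = 12 | 1·0+3·4 = 12
M: 6·1 = 6 | 1·0+3·2 = 6
A: 6·3 = 18 | 1·6+3·4 = 18
gcd(6,1,3) = 1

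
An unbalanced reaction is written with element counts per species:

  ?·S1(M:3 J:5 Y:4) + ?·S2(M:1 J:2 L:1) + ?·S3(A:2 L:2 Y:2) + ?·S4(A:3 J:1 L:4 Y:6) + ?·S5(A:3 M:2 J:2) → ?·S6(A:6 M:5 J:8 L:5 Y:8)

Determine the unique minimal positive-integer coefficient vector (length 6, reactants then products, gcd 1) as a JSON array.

Coefficients: [4, 5, 6, 2, 4, 5]

A: 4·0+5·0+6·2+2·3+4·3 = 30 | 5·6 = 30
M: 4·3+5·1+6·0+2·0+4·2 = 25 | 5·5 = 25
J: 4·5+5·2+6·0+2·1+4·2 = 40 | 5·8 = 40
L: 4·0+5·1+6·2+2·4+4·0 = 25 | 5·5 = 25
Y: 4·4+5·0+6·2+2·6+4·0 = 40 | 5·8 = 40
gcd(4,5,6,2,4,5) = 1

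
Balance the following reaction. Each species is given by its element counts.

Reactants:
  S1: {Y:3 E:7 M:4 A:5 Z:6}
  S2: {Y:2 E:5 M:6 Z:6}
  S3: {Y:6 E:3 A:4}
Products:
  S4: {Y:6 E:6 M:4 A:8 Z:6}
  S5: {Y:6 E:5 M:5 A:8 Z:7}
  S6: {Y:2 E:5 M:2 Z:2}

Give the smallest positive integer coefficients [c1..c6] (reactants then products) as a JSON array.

Coefficients: [4, 2, 3, 2, 2, 5]

Y: 4·3+2·2+3·6 = 34 | 2·6+2·6+5·2 = 34
E: 4·7+2·5+3·3 = 47 | 2·6+2·5+5·5 = 47
M: 4·4+2·6+3·0 = 28 | 2·4+2·5+5·2 = 28
A: 4·5+2·0+3·4 = 32 | 2·8+2·8+5·0 = 32
Z: 4·6+2·6+3·0 = 36 | 2·6+2·7+5·2 = 36
gcd(4,2,3,2,2,5) = 1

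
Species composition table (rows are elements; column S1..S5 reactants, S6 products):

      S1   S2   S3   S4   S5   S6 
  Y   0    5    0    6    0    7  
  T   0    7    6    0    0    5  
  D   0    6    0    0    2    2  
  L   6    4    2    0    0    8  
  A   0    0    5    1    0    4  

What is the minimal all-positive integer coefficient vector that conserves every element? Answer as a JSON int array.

Coefficients: [5, 1, 3, 5, 2, 5]

Y: 5·0+1·5+3·0+5·6+2·0 = 35 | 5·7 = 35
T: 5·0+1·7+3·6+5·0+2·0 = 25 | 5·5 = 25
D: 5·0+1·6+3·0+5·0+2·2 = 10 | 5·2 = 10
L: 5·6+1·4+3·2+5·0+2·0 = 40 | 5·8 = 40
A: 5·0+1·0+3·5+5·1+2·0 = 20 | 5·4 = 20
gcd(5,1,3,5,2,5) = 1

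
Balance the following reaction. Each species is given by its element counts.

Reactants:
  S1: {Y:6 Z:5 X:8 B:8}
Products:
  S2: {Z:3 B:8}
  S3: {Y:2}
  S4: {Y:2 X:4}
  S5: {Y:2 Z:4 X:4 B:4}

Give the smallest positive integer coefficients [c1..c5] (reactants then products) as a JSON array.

Y: 5·6 = 30 | 3·0+5·2+6·2+4·2 = 30
Z: 5·5 = 25 | 3·3+5·0+6·0+4·4 = 25
X: 5·8 = 40 | 3·0+5·0+6·4+4·4 = 40
B: 5·8 = 40 | 3·8+5·0+6·0+4·4 = 40
gcd(5,3,5,6,4) = 1

Coefficients: [5, 3, 5, 6, 4]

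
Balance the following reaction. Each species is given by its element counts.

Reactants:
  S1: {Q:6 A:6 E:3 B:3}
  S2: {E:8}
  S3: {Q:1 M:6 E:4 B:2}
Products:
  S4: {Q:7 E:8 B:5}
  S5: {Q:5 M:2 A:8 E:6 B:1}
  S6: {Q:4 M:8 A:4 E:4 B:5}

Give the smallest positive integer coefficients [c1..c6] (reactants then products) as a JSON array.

Q: 6·6+1·0+5·1 = 41 | 2·7+3·5+3·4 = 41
M: 6·0+1·0+5·6 = 30 | 2·0+3·2+3·8 = 30
A: 6·6+1·0+5·0 = 36 | 2·0+3·8+3·4 = 36
E: 6·3+1·8+5·4 = 46 | 2·8+3·6+3·4 = 46
B: 6·3+1·0+5·2 = 28 | 2·5+3·1+3·5 = 28
gcd(6,1,5,2,3,3) = 1

Coefficients: [6, 1, 5, 2, 3, 3]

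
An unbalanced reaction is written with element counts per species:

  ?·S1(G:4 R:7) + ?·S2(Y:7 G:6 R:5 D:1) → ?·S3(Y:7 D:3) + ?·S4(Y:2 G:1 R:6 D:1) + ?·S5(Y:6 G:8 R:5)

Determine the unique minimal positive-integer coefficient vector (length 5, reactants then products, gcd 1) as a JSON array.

Coefficients: [1, 5, 1, 2, 4]

Y: 1·0+5·7 = 35 | 1·7+2·2+4·6 = 35
G: 1·4+5·6 = 34 | 1·0+2·1+4·8 = 34
R: 1·7+5·5 = 32 | 1·0+2·6+4·5 = 32
D: 1·0+5·1 = 5 | 1·3+2·1+4·0 = 5
gcd(1,5,1,2,4) = 1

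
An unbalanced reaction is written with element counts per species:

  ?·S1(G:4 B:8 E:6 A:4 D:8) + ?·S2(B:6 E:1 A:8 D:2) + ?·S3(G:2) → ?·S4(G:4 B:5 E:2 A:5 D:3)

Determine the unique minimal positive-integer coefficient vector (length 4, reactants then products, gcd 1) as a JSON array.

Coefficients: [1, 2, 6, 4]

G: 1·4+2·0+6·2 = 16 | 4·4 = 16
B: 1·8+2·6+6·0 = 20 | 4·5 = 20
E: 1·6+2·1+6·0 = 8 | 4·2 = 8
A: 1·4+2·8+6·0 = 20 | 4·5 = 20
D: 1·8+2·2+6·0 = 12 | 4·3 = 12
gcd(1,2,6,4) = 1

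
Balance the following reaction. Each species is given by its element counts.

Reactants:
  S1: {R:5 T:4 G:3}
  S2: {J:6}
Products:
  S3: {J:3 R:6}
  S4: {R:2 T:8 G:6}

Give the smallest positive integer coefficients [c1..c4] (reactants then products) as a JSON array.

Coefficients: [6, 2, 4, 3]

J: 6·0+2·6 = 12 | 4·3+3·0 = 12
R: 6·5+2·0 = 30 | 4·6+3·2 = 30
T: 6·4+2·0 = 24 | 4·0+3·8 = 24
G: 6·3+2·0 = 18 | 4·0+3·6 = 18
gcd(6,2,4,3) = 1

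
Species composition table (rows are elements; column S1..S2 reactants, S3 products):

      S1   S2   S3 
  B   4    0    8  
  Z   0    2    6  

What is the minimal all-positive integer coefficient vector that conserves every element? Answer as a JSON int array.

Coefficients: [2, 3, 1]

B: 2·4+3·0 = 8 | 1·8 = 8
Z: 2·0+3·2 = 6 | 1·6 = 6
gcd(2,3,1) = 1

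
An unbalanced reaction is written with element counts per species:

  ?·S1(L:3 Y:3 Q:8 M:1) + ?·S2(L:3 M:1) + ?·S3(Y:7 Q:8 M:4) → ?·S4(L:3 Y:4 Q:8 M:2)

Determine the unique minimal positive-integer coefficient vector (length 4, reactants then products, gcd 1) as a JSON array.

L: 3·3+1·3+1·0 = 12 | 4·3 = 12
Y: 3·3+1·0+1·7 = 16 | 4·4 = 16
Q: 3·8+1·0+1·8 = 32 | 4·8 = 32
M: 3·1+1·1+1·4 = 8 | 4·2 = 8
gcd(3,1,1,4) = 1

Coefficients: [3, 1, 1, 4]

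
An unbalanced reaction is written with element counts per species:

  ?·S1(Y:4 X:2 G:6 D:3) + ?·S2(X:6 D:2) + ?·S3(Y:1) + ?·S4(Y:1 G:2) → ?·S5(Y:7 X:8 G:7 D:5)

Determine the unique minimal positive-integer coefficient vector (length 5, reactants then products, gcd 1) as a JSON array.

Y: 2·4+2·0+5·1+1·1 = 14 | 2·7 = 14
X: 2·2+2·6+5·0+1·0 = 16 | 2·8 = 16
G: 2·6+2·0+5·0+1·2 = 14 | 2·7 = 14
D: 2·3+2·2+5·0+1·0 = 10 | 2·5 = 10
gcd(2,2,5,1,2) = 1

Coefficients: [2, 2, 5, 1, 2]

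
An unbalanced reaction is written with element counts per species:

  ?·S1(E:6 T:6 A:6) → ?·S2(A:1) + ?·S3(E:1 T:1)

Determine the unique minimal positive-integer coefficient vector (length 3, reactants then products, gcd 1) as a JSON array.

E: 1·6 = 6 | 6·0+6·1 = 6
T: 1·6 = 6 | 6·0+6·1 = 6
A: 1·6 = 6 | 6·1+6·0 = 6
gcd(1,6,6) = 1

Coefficients: [1, 6, 6]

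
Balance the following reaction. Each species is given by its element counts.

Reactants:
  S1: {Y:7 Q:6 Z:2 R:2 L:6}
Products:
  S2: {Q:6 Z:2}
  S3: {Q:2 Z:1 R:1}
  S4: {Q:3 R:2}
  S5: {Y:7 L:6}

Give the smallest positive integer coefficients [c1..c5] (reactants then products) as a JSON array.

Coefficients: [5, 2, 6, 2, 5]

Y: 5·7 = 35 | 2·0+6·0+2·0+5·7 = 35
Q: 5·6 = 30 | 2·6+6·2+2·3+5·0 = 30
Z: 5·2 = 10 | 2·2+6·1+2·0+5·0 = 10
R: 5·2 = 10 | 2·0+6·1+2·2+5·0 = 10
L: 5·6 = 30 | 2·0+6·0+2·0+5·6 = 30
gcd(5,2,6,2,5) = 1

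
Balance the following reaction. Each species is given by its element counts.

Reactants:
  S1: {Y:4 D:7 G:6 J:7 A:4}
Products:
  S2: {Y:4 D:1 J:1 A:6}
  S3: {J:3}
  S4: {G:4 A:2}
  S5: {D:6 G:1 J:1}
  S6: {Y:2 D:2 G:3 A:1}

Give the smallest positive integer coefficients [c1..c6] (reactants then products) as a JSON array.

Y: 3·4 = 12 | 1·4+6·0+1·0+2·0+4·2 = 12
D: 3·7 = 21 | 1·1+6·0+1·0+2·6+4·2 = 21
G: 3·6 = 18 | 1·0+6·0+1·4+2·1+4·3 = 18
J: 3·7 = 21 | 1·1+6·3+1·0+2·1+4·0 = 21
A: 3·4 = 12 | 1·6+6·0+1·2+2·0+4·1 = 12
gcd(3,1,6,1,2,4) = 1

Coefficients: [3, 1, 6, 1, 2, 4]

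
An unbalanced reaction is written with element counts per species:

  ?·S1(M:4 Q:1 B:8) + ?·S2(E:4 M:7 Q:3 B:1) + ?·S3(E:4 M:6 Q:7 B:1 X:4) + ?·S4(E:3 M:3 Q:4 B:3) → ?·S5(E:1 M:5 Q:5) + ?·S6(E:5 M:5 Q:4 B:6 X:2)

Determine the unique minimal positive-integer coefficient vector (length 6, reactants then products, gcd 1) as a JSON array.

Coefficients: [2, 2, 3, 5, 5, 6]

E: 2·0+2·4+3·4+5·3 = 35 | 5·1+6·5 = 35
M: 2·4+2·7+3·6+5·3 = 55 | 5·5+6·5 = 55
Q: 2·1+2·3+3·7+5·4 = 49 | 5·5+6·4 = 49
B: 2·8+2·1+3·1+5·3 = 36 | 5·0+6·6 = 36
X: 2·0+2·0+3·4+5·0 = 12 | 5·0+6·2 = 12
gcd(2,2,3,5,5,6) = 1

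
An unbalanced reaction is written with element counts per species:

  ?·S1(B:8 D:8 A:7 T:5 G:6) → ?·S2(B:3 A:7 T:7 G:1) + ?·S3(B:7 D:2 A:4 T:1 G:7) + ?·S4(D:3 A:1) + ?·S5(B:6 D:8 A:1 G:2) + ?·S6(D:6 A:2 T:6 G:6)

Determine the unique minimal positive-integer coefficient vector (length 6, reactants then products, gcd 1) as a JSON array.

B: 6·8 = 48 | 3·3+3·7+4·0+3·6+1·0 = 48
D: 6·8 = 48 | 3·0+3·2+4·3+3·8+1·6 = 48
A: 6·7 = 42 | 3·7+3·4+4·1+3·1+1·2 = 42
T: 6·5 = 30 | 3·7+3·1+4·0+3·0+1·6 = 30
G: 6·6 = 36 | 3·1+3·7+4·0+3·2+1·6 = 36
gcd(6,3,3,4,3,1) = 1

Coefficients: [6, 3, 3, 4, 3, 1]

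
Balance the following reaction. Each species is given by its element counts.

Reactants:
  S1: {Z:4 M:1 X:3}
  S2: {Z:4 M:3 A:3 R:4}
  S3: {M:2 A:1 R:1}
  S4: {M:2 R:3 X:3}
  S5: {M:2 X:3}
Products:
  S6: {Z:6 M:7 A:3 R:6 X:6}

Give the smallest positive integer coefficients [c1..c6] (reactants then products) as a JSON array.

Z: 3·4+3·4+3·0+3·0+2·0 = 24 | 4·6 = 24
M: 3·1+3·3+3·2+3·2+2·2 = 28 | 4·7 = 28
A: 3·0+3·3+3·1+3·0+2·0 = 12 | 4·3 = 12
R: 3·0+3·4+3·1+3·3+2·0 = 24 | 4·6 = 24
X: 3·3+3·0+3·0+3·3+2·3 = 24 | 4·6 = 24
gcd(3,3,3,3,2,4) = 1

Coefficients: [3, 3, 3, 3, 2, 4]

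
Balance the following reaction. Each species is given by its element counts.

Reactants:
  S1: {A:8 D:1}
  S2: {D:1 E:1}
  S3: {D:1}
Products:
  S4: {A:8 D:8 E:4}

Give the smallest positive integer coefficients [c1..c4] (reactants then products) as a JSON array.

Coefficients: [1, 4, 3, 1]

A: 1·8+4·0+3·0 = 8 | 1·8 = 8
D: 1·1+4·1+3·1 = 8 | 1·8 = 8
E: 1·0+4·1+3·0 = 4 | 1·4 = 4
gcd(1,4,3,1) = 1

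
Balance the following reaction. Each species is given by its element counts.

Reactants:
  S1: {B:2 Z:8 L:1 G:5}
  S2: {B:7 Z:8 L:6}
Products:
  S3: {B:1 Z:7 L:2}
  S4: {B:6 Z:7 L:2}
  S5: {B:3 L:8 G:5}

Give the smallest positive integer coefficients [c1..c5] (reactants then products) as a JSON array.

Coefficients: [2, 5, 3, 5, 2]

B: 2·2+5·7 = 39 | 3·1+5·6+2·3 = 39
Z: 2·8+5·8 = 56 | 3·7+5·7+2·0 = 56
L: 2·1+5·6 = 32 | 3·2+5·2+2·8 = 32
G: 2·5+5·0 = 10 | 3·0+5·0+2·5 = 10
gcd(2,5,3,5,2) = 1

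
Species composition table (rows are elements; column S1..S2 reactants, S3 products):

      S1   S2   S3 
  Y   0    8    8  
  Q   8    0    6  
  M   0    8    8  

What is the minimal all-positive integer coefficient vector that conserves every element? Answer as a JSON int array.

Coefficients: [3, 4, 4]

Y: 3·0+4·8 = 32 | 4·8 = 32
Q: 3·8+4·0 = 24 | 4·6 = 24
M: 3·0+4·8 = 32 | 4·8 = 32
gcd(3,4,4) = 1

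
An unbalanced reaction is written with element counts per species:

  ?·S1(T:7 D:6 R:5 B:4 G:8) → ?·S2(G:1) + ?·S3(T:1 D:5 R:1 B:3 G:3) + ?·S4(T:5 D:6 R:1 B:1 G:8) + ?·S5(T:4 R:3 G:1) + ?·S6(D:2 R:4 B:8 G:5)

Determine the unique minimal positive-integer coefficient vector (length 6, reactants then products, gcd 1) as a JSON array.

Coefficients: [4, 1, 2, 2, 4, 1]

T: 4·7 = 28 | 1·0+2·1+2·5+4·4+1·0 = 28
D: 4·6 = 24 | 1·0+2·5+2·6+4·0+1·2 = 24
R: 4·5 = 20 | 1·0+2·1+2·1+4·3+1·4 = 20
B: 4·4 = 16 | 1·0+2·3+2·1+4·0+1·8 = 16
G: 4·8 = 32 | 1·1+2·3+2·8+4·1+1·5 = 32
gcd(4,1,2,2,4,1) = 1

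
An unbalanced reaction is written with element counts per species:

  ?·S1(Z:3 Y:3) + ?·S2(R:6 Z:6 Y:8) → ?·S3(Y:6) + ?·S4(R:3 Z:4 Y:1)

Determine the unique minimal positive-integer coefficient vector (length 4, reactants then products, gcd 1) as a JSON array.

Coefficients: [2, 3, 4, 6]

R: 2·0+3·6 = 18 | 4·0+6·3 = 18
Z: 2·3+3·6 = 24 | 4·0+6·4 = 24
Y: 2·3+3·8 = 30 | 4·6+6·1 = 30
gcd(2,3,4,6) = 1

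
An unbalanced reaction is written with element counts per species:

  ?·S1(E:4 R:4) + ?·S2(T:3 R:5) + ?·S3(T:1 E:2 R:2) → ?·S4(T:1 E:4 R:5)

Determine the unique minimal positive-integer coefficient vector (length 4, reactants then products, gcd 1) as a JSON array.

Coefficients: [4, 1, 2, 5]

T: 4·0+1·3+2·1 = 5 | 5·1 = 5
E: 4·4+1·0+2·2 = 20 | 5·4 = 20
R: 4·4+1·5+2·2 = 25 | 5·5 = 25
gcd(4,1,2,5) = 1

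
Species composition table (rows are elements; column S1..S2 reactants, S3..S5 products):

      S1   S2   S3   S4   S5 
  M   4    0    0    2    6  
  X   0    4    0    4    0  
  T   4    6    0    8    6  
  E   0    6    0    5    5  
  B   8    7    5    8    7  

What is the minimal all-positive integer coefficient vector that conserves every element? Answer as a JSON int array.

M: 4·4+5·0 = 16 | 4·0+5·2+1·6 = 16
X: 4·0+5·4 = 20 | 4·0+5·4+1·0 = 20
T: 4·4+5·6 = 46 | 4·0+5·8+1·6 = 46
E: 4·0+5·6 = 30 | 4·0+5·5+1·5 = 30
B: 4·8+5·7 = 67 | 4·5+5·8+1·7 = 67
gcd(4,5,4,5,1) = 1

Coefficients: [4, 5, 4, 5, 1]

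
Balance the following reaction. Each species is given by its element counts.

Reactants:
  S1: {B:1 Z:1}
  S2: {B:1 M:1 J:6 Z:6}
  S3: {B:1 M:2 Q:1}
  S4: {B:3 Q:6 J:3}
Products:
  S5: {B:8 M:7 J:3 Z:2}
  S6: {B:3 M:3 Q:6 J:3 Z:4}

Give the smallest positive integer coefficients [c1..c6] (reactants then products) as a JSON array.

Coefficients: [4, 1, 6, 1, 1, 2]

B: 4·1+1·1+6·1+1·3 = 14 | 1·8+2·3 = 14
M: 4·0+1·1+6·2+1·0 = 13 | 1·7+2·3 = 13
Q: 4·0+1·0+6·1+1·6 = 12 | 1·0+2·6 = 12
J: 4·0+1·6+6·0+1·3 = 9 | 1·3+2·3 = 9
Z: 4·1+1·6+6·0+1·0 = 10 | 1·2+2·4 = 10
gcd(4,1,6,1,1,2) = 1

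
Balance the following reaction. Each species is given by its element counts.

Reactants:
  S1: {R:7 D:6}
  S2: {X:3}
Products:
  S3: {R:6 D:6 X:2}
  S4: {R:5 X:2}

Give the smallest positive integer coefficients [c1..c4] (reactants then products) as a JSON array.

R: 5·7+4·0 = 35 | 5·6+1·5 = 35
D: 5·6+4·0 = 30 | 5·6+1·0 = 30
X: 5·0+4·3 = 12 | 5·2+1·2 = 12
gcd(5,4,5,1) = 1

Coefficients: [5, 4, 5, 1]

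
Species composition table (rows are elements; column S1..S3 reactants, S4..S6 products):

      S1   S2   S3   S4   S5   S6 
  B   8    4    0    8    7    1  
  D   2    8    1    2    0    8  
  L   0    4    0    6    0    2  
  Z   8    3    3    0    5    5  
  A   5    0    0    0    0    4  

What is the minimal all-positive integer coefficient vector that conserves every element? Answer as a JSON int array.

Coefficients: [4, 4, 2, 1, 5, 5]

B: 4·8+4·4+2·0 = 48 | 1·8+5·7+5·1 = 48
D: 4·2+4·8+2·1 = 42 | 1·2+5·0+5·8 = 42
L: 4·0+4·4+2·0 = 16 | 1·6+5·0+5·2 = 16
Z: 4·8+4·3+2·3 = 50 | 1·0+5·5+5·5 = 50
A: 4·5+4·0+2·0 = 20 | 1·0+5·0+5·4 = 20
gcd(4,4,2,1,5,5) = 1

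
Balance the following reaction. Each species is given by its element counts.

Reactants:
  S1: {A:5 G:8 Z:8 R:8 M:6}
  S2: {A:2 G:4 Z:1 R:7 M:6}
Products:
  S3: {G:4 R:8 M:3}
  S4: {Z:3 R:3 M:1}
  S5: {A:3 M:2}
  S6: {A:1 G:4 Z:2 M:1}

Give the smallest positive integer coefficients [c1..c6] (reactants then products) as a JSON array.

A: 3·5+1·2 = 17 | 2·0+5·0+4·3+5·1 = 17
G: 3·8+1·4 = 28 | 2·4+5·0+4·0+5·4 = 28
Z: 3·8+1·1 = 25 | 2·0+5·3+4·0+5·2 = 25
R: 3·8+1·7 = 31 | 2·8+5·3+4·0+5·0 = 31
M: 3·6+1·6 = 24 | 2·3+5·1+4·2+5·1 = 24
gcd(3,1,2,5,4,5) = 1

Coefficients: [3, 1, 2, 5, 4, 5]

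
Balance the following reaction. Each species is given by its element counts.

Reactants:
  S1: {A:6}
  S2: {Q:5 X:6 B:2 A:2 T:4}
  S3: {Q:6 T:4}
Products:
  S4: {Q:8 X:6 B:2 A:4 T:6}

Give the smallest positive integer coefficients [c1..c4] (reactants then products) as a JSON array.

Q: 2·0+6·5+3·6 = 48 | 6·8 = 48
X: 2·0+6·6+3·0 = 36 | 6·6 = 36
B: 2·0+6·2+3·0 = 12 | 6·2 = 12
A: 2·6+6·2+3·0 = 24 | 6·4 = 24
T: 2·0+6·4+3·4 = 36 | 6·6 = 36
gcd(2,6,3,6) = 1

Coefficients: [2, 6, 3, 6]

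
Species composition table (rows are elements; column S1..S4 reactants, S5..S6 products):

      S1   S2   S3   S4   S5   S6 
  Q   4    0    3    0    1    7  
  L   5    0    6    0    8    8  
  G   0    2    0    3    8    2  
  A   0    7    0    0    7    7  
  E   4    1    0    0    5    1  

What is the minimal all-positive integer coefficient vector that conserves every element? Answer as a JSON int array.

Coefficients: [2, 5, 5, 4, 2, 3]

Q: 2·4+5·0+5·3+4·0 = 23 | 2·1+3·7 = 23
L: 2·5+5·0+5·6+4·0 = 40 | 2·8+3·8 = 40
G: 2·0+5·2+5·0+4·3 = 22 | 2·8+3·2 = 22
A: 2·0+5·7+5·0+4·0 = 35 | 2·7+3·7 = 35
E: 2·4+5·1+5·0+4·0 = 13 | 2·5+3·1 = 13
gcd(2,5,5,4,2,3) = 1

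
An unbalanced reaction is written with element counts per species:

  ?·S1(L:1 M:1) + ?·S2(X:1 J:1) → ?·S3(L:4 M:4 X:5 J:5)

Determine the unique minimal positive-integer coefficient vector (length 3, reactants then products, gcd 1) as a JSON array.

Coefficients: [4, 5, 1]

L: 4·1+5·0 = 4 | 1·4 = 4
M: 4·1+5·0 = 4 | 1·4 = 4
X: 4·0+5·1 = 5 | 1·5 = 5
J: 4·0+5·1 = 5 | 1·5 = 5
gcd(4,5,1) = 1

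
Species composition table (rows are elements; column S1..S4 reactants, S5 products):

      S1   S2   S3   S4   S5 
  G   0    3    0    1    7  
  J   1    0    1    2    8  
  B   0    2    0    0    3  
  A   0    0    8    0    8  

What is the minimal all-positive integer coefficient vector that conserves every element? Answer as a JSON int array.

G: 4·0+3·3+2·0+5·1 = 14 | 2·7 = 14
J: 4·1+3·0+2·1+5·2 = 16 | 2·8 = 16
B: 4·0+3·2+2·0+5·0 = 6 | 2·3 = 6
A: 4·0+3·0+2·8+5·0 = 16 | 2·8 = 16
gcd(4,3,2,5,2) = 1

Coefficients: [4, 3, 2, 5, 2]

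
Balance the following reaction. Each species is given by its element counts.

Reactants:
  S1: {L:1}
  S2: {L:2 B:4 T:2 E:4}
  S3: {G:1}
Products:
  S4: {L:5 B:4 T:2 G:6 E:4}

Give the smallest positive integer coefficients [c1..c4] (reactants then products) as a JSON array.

L: 3·1+1·2+6·0 = 5 | 1·5 = 5
B: 3·0+1·4+6·0 = 4 | 1·4 = 4
T: 3·0+1·2+6·0 = 2 | 1·2 = 2
G: 3·0+1·0+6·1 = 6 | 1·6 = 6
E: 3·0+1·4+6·0 = 4 | 1·4 = 4
gcd(3,1,6,1) = 1

Coefficients: [3, 1, 6, 1]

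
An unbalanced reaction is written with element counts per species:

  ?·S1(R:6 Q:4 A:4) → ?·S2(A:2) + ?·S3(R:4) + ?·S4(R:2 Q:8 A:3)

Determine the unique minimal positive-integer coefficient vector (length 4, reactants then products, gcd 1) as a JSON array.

R: 4·6 = 24 | 5·0+5·4+2·2 = 24
Q: 4·4 = 16 | 5·0+5·0+2·8 = 16
A: 4·4 = 16 | 5·2+5·0+2·3 = 16
gcd(4,5,5,2) = 1

Coefficients: [4, 5, 5, 2]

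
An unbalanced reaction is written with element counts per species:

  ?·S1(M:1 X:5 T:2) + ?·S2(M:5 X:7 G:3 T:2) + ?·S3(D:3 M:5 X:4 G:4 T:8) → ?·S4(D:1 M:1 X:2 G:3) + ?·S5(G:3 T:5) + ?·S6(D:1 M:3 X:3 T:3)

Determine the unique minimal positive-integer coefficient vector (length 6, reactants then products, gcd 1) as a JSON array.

D: 1·0+1·0+3·3 = 9 | 3·1+2·0+6·1 = 9
M: 1·1+1·5+3·5 = 21 | 3·1+2·0+6·3 = 21
X: 1·5+1·7+3·4 = 24 | 3·2+2·0+6·3 = 24
G: 1·0+1·3+3·4 = 15 | 3·3+2·3+6·0 = 15
T: 1·2+1·2+3·8 = 28 | 3·0+2·5+6·3 = 28
gcd(1,1,3,3,2,6) = 1

Coefficients: [1, 1, 3, 3, 2, 6]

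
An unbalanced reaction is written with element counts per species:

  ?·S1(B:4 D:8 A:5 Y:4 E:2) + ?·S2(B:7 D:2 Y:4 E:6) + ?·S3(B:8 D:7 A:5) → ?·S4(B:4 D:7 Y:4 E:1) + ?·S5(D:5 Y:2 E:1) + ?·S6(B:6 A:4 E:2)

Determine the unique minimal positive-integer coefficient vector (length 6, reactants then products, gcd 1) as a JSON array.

Coefficients: [2, 2, 2, 2, 4, 5]

B: 2·4+2·7+2·8 = 38 | 2·4+4·0+5·6 = 38
D: 2·8+2·2+2·7 = 34 | 2·7+4·5+5·0 = 34
A: 2·5+2·0+2·5 = 20 | 2·0+4·0+5·4 = 20
Y: 2·4+2·4+2·0 = 16 | 2·4+4·2+5·0 = 16
E: 2·2+2·6+2·0 = 16 | 2·1+4·1+5·2 = 16
gcd(2,2,2,2,4,5) = 1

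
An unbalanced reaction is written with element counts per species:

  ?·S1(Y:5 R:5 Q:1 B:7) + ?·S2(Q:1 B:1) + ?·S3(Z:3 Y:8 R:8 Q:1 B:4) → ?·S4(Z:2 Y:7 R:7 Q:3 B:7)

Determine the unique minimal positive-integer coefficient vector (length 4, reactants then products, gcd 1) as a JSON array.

Z: 1·0+6·0+2·3 = 6 | 3·2 = 6
Y: 1·5+6·0+2·8 = 21 | 3·7 = 21
R: 1·5+6·0+2·8 = 21 | 3·7 = 21
Q: 1·1+6·1+2·1 = 9 | 3·3 = 9
B: 1·7+6·1+2·4 = 21 | 3·7 = 21
gcd(1,6,2,3) = 1

Coefficients: [1, 6, 2, 3]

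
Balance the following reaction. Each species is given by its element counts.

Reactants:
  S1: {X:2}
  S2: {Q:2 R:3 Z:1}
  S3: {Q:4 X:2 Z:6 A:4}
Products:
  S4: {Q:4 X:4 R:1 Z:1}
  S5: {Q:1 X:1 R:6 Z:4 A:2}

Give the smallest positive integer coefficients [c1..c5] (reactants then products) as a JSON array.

Q: 6·0+5·2+1·4 = 14 | 3·4+2·1 = 14
X: 6·2+5·0+1·2 = 14 | 3·4+2·1 = 14
R: 6·0+5·3+1·0 = 15 | 3·1+2·6 = 15
Z: 6·0+5·1+1·6 = 11 | 3·1+2·4 = 11
A: 6·0+5·0+1·4 = 4 | 3·0+2·2 = 4
gcd(6,5,1,3,2) = 1

Coefficients: [6, 5, 1, 3, 2]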